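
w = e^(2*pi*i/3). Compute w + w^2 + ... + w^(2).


With w = e^(2*pi*i/3), all 3 of the 3th roots of unity w^0 = 1, w, ..., w^(2) sum to 0: 1 + w + ... + w^(2) = (1 - w^3)/(1 - w) = 0 since w^3 = 1, w ≠ 1.
Removing the root 1: w + w^2 + ... + w^(2) = 0 - 1 = -1

Sum = -1


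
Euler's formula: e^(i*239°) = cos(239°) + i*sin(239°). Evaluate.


cos(239°) = -0.5150
sin(239°) = -0.8572

e^(i*239°) = -0.5150 - 0.8572i


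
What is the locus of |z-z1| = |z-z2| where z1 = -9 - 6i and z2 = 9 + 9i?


Equal distances means the locus is the perpendicular bisector of z1 and z2.
Midpoint = ((-9+9)/2, (-6+9)/2) = (0, 1.5000)

Perpendicular bisector through (0, 1.5000)


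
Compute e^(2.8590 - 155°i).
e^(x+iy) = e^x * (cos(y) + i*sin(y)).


e^2.8590 = 17.4441
cos(-155°) = -0.906308
sin(-155°) = -0.42262
Real = 17.4441*(-0.906308) = -15.8097
Imag = 17.4441*(-0.42262) = -7.3722

-15.8097 - 7.3722i


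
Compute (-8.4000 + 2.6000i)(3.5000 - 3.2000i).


Real = -8.4*3.5 - 2.6*(-3.2) = -29.4 - (-8.32) = -21.08
Imag = -8.4*(-3.2) + 3.5*2.6 = 26.88 + 9.1 = 35.98

-21.0800 + 35.9800i


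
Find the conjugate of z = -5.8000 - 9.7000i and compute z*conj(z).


z_bar = -5.8000 + 9.7000i
z*z_bar = (-5.8)^2 + (-9.7)^2 = 33.64 + 94.09 = 127.73

z_bar = -5.8000 + 9.7000i, z*z_bar = 127.73


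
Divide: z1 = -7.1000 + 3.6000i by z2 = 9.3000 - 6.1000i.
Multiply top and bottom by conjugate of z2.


Conjugate of z2 = 9.3000 + 6.1000i
Numerator: (-7.1000 + 3.6000i)(9.3000 + 6.1000i) = -87.9900 - 9.8300i
Denominator: 9.3^2 + (-6.1)^2 = 123.7
Result = (-87.9900 - 9.8300i)/123.7

-0.7113 - 0.0795i


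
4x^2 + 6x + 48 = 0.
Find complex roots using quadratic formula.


disc = 6^2 - 4*4*48 = 36 - 768 = -732
sqrt(|disc|) = sqrt(732) = 27.0555
Real part = -6/(2*4) = -0.7500
Imag part = 27.0555/(2*4) = 3.3819

-0.7500 ± 3.3819i


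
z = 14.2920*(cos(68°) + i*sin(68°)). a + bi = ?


a = 14.2920*cos(68°) = 14.2920*0.37461 = 5.3539
b = 14.2920*sin(68°) = 14.2920*0.92718 = 13.2513

5.3539 + 13.2513i


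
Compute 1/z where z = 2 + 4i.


|z|^2 = 4+16 = 20
1/z = (2 - 4i)/20

1/z = 0.1000 - 0.2000i


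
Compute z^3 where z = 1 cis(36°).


r^3 = 1^3 = 1
n*theta = 3*36° = 108° = 108° (mod 360)
a = 1*cos(108°) = -0.3090
b = 1*sin(108°) = 0.9511

1 cis(108°) = -0.3090 + 0.9511i


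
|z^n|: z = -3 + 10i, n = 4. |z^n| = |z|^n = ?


|z| = sqrt(9+100) = sqrt(109) = 10.4403
|z^4| = |z|^4 = (sqrt(109))^4 = 109^2 = 11881

|z^4| = 11881


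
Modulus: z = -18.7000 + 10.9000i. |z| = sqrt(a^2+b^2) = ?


|z| = sqrt((-18.7)^2 + 10.9^2) = sqrt(349.69 + 118.81) = sqrt(468.5) = 21.6449

|z| = 21.6449


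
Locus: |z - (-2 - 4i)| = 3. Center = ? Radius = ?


|z - z0| = r is a circle with center z0 and radius r.
Center = (-2, -4), radius = 3

Circle with center (-2, -4) and radius 3


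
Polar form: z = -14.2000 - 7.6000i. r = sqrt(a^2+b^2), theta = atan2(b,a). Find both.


r = sqrt(201.64+57.76) = sqrt(259.4) = 16.1059
theta = atan2(-7.6, -14.2) = -151.8438 degrees

r = 16.1059, theta = -151.8438 degrees


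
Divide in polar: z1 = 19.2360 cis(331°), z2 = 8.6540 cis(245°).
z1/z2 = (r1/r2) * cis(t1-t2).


r = 19.2360 / 8.6540 = 2.2228
theta = 331° - 245° = 86° = 86° (mod 360)

2.2228 cis(86°)


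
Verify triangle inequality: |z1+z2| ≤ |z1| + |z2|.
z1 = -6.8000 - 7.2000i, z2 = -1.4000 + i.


|z1| = sqrt((-6.8)^2 + (-7.2)^2) = sqrt(98.08) = 9.9035
|z2| = sqrt((-1.4)^2 + 1^2) = sqrt(2.96) = 1.7205
z1+z2 = -8.2000 - 6.2000i
|z1+z2| = sqrt(105.68) = 10.2801
|z1|+|z2| = 9.9035 + 1.7205 = 11.6240

|z1+z2| = 10.2801 ≤ |z1|+|z2| = 11.6240 (verified)


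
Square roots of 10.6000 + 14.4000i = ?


|z| = sqrt(112.36+207.36) = 17.8807
sqrt((|z|+a)/2) = sqrt((17.8807+10.6)/2) = sqrt(14.2404) = 3.7736
sqrt((|z|-a)/2) = sqrt((17.8807-10.6)/2) = sqrt(3.6404) = 1.9080

±(3.7736 + 1.9080i) i.e. 3.7736 + 1.9080i and -3.7736 - 1.9080i


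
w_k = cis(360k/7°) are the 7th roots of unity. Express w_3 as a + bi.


Angle = 360*3/7 = 154.2857°
a = cos(154.2857°) = -0.9010
b = sin(154.2857°) = 0.4339

-0.9010 + 0.4339i


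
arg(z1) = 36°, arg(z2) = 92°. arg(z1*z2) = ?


arg(z1*z2) = 36° + 92° = 128°
Normalized to (-180°, 180°]: 128°

128°


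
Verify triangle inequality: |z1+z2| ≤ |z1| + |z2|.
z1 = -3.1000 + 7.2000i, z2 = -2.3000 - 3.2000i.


|z1| = sqrt((-3.1)^2 + 7.2^2) = sqrt(61.45) = 7.8390
|z2| = sqrt((-2.3)^2 + (-3.2)^2) = sqrt(15.53) = 3.9408
z1+z2 = -5.4000 + 4.0000i
|z1+z2| = sqrt(45.16) = 6.7201
|z1|+|z2| = 7.8390 + 3.9408 = 11.7798

|z1+z2| = 6.7201 ≤ |z1|+|z2| = 11.7798 (verified)


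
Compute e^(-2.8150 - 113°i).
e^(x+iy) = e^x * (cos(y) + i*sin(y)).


e^-2.8150 = 0.0599
cos(-113°) = -0.3907
sin(-113°) = -0.9205
Real = 0.0599*(-0.3907) = -0.0234
Imag = 0.0599*(-0.9205) = -0.0551

-0.0234 - 0.0551i


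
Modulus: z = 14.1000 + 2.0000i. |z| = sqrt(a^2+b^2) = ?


|z| = sqrt(14.1^2 + 2^2) = sqrt(198.81 + 4) = sqrt(202.81) = 14.2411

|z| = 14.2411


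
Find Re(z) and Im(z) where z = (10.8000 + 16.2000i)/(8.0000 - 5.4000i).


Multiply by conjugate: (10.8000 + 16.2000i)(8.0000 + 5.4000i) / (8^2 + (-5.4)^2)
Numerator real = 10.8*8 + 16.2*(-5.4) = -1.08
Numerator imag = 16.2*8 - 10.8*(-5.4) = 187.92
Denominator = 93.16
Re(z) = -1.08/93.16 = -0.0116
Im(z) = 187.92/93.16 = 2.0172

Re(z) = -0.0116, Im(z) = 2.0172


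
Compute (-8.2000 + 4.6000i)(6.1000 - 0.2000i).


Real = -8.2*6.1 - 4.6*(-0.2) = -50.02 - (-0.92) = -49.1
Imag = -8.2*(-0.2) + 6.1*4.6 = 1.64 + 28.06 = 29.7

-49.1000 + 29.7000i


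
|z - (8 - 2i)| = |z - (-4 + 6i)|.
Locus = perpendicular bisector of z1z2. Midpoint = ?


Equal distances means the locus is the perpendicular bisector of z1 and z2.
Midpoint = ((8+(-4))/2, (-2+6)/2) = (2.0000, 2.0000)

Perpendicular bisector through (2.0000, 2.0000)


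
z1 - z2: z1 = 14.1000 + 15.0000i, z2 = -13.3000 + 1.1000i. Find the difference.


Real: 14.1 + 13.3 = 27.4
Imag: 15 - 1.1 = 13.9

27.4000 + 13.9000i


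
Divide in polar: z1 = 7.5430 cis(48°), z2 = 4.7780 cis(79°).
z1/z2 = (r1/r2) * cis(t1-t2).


r = 7.5430 / 4.7780 = 1.5787
theta = 48° - 79° = -31° = 329° (mod 360)

1.5787 cis(329°)


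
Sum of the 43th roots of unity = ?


The sum of all 43th roots of unity is 0.
Geometric series: (1 - w^43)/(1 - w) = (1-1)/(1-w) = 0 since w^43 = 1, w ≠ 1.
Alternatively: coefficient of z^42 in z^43 - 1 is 0.

0


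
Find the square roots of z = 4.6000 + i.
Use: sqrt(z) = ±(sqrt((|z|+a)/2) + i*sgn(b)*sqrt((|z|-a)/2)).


|z| = sqrt(21.16+1) = 4.7074
sqrt((|z|+a)/2) = sqrt((4.7074+4.6)/2) = sqrt(4.6537) = 2.1572
sqrt((|z|-a)/2) = sqrt((4.7074-4.6)/2) = sqrt(0.0537) = 0.2318

±(2.1572 + 0.2318i) i.e. 2.1572 + 0.2318i and -2.1572 - 0.2318i


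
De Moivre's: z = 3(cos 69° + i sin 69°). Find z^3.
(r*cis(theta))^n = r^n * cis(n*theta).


r^3 = 3^3 = 27
n*theta = 3*69° = 207° = 207° (mod 360)
a = 27*cos(207°) = -24.0572
b = 27*sin(207°) = -12.2577

27 cis(207°) = -24.0572 - 12.2577i


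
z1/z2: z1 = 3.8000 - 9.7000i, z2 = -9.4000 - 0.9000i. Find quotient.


Conjugate of z2 = -9.4000 + 0.9000i
Numerator: (3.8000 - 9.7000i)(-9.4000 + 0.9000i) = -26.9900 + 94.6000i
Denominator: (-9.4)^2 + (-0.9)^2 = 89.17
Result = (-26.9900 + 94.6000i)/89.17

-0.3027 + 1.0609i


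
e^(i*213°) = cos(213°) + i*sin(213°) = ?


cos(213°) = -0.8387
sin(213°) = -0.5446

e^(i*213°) = -0.8387 - 0.5446i


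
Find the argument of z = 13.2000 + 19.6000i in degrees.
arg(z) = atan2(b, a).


Re = 13.2, Im = 19.6
arg = atan2(19.6, 13.2) = 56.0409 degrees

arg(z) = 56.0409 degrees


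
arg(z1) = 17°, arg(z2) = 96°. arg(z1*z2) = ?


arg(z1*z2) = 17° + 96° = 113°
Normalized to (-180°, 180°]: 113°

113°


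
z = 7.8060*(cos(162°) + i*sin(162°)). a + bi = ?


a = 7.8060*cos(162°) = 7.8060*(-0.9510565) = -7.4239
b = 7.8060*sin(162°) = 7.8060*0.30902 = 2.4122

-7.4239 + 2.4122i


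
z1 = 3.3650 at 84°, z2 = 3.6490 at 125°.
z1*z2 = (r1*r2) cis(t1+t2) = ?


r = 3.3650 * 3.6490 = 12.2789
theta = 84° + 125° = 209° = 209° (mod 360)

12.2789 cis(209°)


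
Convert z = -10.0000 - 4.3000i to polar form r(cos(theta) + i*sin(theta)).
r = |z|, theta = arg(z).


r = sqrt(100+18.49) = sqrt(118.49) = 10.8853
theta = atan2(-4.3, -10) = -156.7323 degrees

r = 10.8853, theta = -156.7323 degrees


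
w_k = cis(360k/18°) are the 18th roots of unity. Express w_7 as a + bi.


Angle = 360*7/18 = 140°
a = cos(140°) = -0.7660
b = sin(140°) = 0.6428

-0.7660 + 0.6428i


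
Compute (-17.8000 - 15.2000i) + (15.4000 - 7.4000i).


Real: -17.8 + 15.4 = -2.4
Imag: -15.2 - 7.4 = -22.6

-2.4000 - 22.6000i


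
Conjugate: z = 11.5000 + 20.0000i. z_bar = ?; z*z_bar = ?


z_bar = 11.5000 - 20.0000i
z*z_bar = 11.5^2 + 20^2 = 132.25 + 400 = 532.25

z_bar = 11.5000 - 20.0000i, z*z_bar = 532.25


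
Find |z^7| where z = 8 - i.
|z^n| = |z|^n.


|z| = sqrt(64+1) = sqrt(65) = 8.0623
|z^7| = |z|^7 = (sqrt(65))^7 = 65^3 * sqrt(65) = 274625*sqrt(65)

|z^7| = 274625*sqrt(65) ≈ 2214097.5341


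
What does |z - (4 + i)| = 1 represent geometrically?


|z - z0| = r is a circle with center z0 and radius r.
Center = (4, 1), radius = 1

Circle with center (4, 1) and radius 1


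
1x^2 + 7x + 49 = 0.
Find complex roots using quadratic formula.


disc = 7^2 - 4*1*49 = 49 - 196 = -147
sqrt(|disc|) = sqrt(147) = 12.1244
Real part = -7/(2*1) = -3.5000
Imag part = 12.1244/(2*1) = 6.0622

-3.5000 ± 6.0622i


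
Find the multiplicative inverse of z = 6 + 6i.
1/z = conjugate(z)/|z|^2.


|z|^2 = 36+36 = 72
1/z = (6 - 6i)/72

1/z = 0.0833 - 0.0833i


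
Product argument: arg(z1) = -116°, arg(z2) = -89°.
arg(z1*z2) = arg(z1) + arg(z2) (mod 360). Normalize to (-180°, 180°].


arg(z1*z2) = -116° - 89° = -205°
Normalized to (-180°, 180°]: 155°

155°


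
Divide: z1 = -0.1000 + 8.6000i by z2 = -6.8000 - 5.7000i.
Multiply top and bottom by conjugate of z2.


Conjugate of z2 = -6.8000 + 5.7000i
Numerator: (-0.1000 + 8.6000i)(-6.8000 + 5.7000i) = -48.3400 - 59.0500i
Denominator: (-6.8)^2 + (-5.7)^2 = 78.73
Result = (-48.3400 - 59.0500i)/78.73

-0.6140 - 0.7500i


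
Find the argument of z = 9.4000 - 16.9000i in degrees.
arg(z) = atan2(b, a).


Re = 9.4, Im = -16.9
arg = atan2(-16.9, 9.4) = -60.9166 degrees

arg(z) = -60.9166 degrees


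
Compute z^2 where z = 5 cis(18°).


r^2 = 5^2 = 25
n*theta = 2*18° = 36° = 36° (mod 360)
a = 25*cos(36°) = 20.2254
b = 25*sin(36°) = 14.6946

25 cis(36°) = 20.2254 + 14.6946i


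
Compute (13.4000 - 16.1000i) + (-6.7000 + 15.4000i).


Real: 13.4 - 6.7 = 6.7
Imag: -16.1 + 15.4 = -0.7

6.7000 - 0.7000i


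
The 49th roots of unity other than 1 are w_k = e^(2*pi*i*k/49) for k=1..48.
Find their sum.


With w = e^(2*pi*i/49), all 49 of the 49th roots of unity w^0 = 1, w, ..., w^(48) sum to 0: 1 + w + ... + w^(48) = (1 - w^49)/(1 - w) = 0 since w^49 = 1, w ≠ 1.
Removing the root 1: w + w^2 + ... + w^(48) = 0 - 1 = -1

Sum = -1


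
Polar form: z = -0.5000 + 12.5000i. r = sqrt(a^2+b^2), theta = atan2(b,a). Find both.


r = sqrt(0.25+156.25) = sqrt(156.5) = 12.5100
theta = atan2(12.5, -0.5) = 92.2906 degrees

r = 12.5100, theta = 92.2906 degrees


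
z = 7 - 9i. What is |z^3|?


|z| = sqrt(49+81) = sqrt(130) = 11.4018
|z^3| = |z|^3 = (sqrt(130))^3 = 130*sqrt(130)

|z^3| = 130*sqrt(130) ≈ 1482.2281


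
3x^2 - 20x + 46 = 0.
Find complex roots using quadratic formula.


disc = (-20)^2 - 4*3*46 = 400 - 552 = -152
sqrt(|disc|) = sqrt(152) = 12.3288
Real part = 20/(2*3) = 3.3333
Imag part = 12.3288/(2*3) = 2.0548

3.3333 ± 2.0548i


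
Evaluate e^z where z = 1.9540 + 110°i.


e^1.9540 = 7.0569
cos(110°) = -0.34202
sin(110°) = 0.93969
Real = 7.0569*(-0.34202) = -2.4136
Imag = 7.0569*0.93969 = 6.6313

-2.4136 + 6.6313i


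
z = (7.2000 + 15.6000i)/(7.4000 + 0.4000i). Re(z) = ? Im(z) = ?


Multiply by conjugate: (7.2000 + 15.6000i)(7.4000 - 0.4000i) / (7.4^2 + 0.4^2)
Numerator real = 7.2*7.4 + 15.6*0.4 = 59.52
Numerator imag = 15.6*7.4 - 7.2*0.4 = 112.56
Denominator = 54.92
Re(z) = 59.52/54.92 = 1.0838
Im(z) = 112.56/54.92 = 2.0495

Re(z) = 1.0838, Im(z) = 2.0495


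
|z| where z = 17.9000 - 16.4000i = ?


|z| = sqrt(17.9^2 + (-16.4)^2) = sqrt(320.41 + 268.96) = sqrt(589.37) = 24.2769

|z| = 24.2769


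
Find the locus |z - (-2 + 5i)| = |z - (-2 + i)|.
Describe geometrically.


Equal distances means the locus is the perpendicular bisector of z1 and z2.
Midpoint = ((-2+(-2))/2, (5+1)/2) = (-2.0000, 3.0000)

Perpendicular bisector through (-2.0000, 3.0000)


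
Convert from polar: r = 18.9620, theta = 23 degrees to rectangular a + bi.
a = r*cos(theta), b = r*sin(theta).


a = 18.9620*cos(23°) = 18.9620*0.920505 = 17.4546
b = 18.9620*sin(23°) = 18.9620*0.39073 = 7.4090

17.4546 + 7.4090i


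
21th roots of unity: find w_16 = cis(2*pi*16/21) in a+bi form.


Angle = 360*16/21 = 274.2857°
a = cos(274.2857°) = 0.0747
b = sin(274.2857°) = -0.9972

0.0747 - 0.9972i


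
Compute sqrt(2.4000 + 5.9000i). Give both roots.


|z| = sqrt(5.76+34.81) = 6.3695
sqrt((|z|+a)/2) = sqrt((6.3695+2.4)/2) = sqrt(4.3847) = 2.0940
sqrt((|z|-a)/2) = sqrt((6.3695-2.4)/2) = sqrt(1.9847) = 1.4088

±(2.0940 + 1.4088i) i.e. 2.0940 + 1.4088i and -2.0940 - 1.4088i


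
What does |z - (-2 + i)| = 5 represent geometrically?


|z - z0| = r is a circle with center z0 and radius r.
Center = (-2, 1), radius = 5

Circle with center (-2, 1) and radius 5


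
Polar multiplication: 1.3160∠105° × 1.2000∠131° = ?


r = 1.3160 * 1.2000 = 1.5792
theta = 105° + 131° = 236° = 236° (mod 360)

1.5792 cis(236°)


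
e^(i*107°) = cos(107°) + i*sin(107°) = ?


cos(107°) = -0.2924
sin(107°) = 0.9563

e^(i*107°) = -0.2924 + 0.9563i


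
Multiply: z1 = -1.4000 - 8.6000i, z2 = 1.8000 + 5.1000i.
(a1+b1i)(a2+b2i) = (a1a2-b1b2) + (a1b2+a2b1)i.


Real = -1.4*1.8 - (-8.6)*5.1 = -2.52 - (-43.86) = 41.34
Imag = -1.4*5.1 + 1.8*(-8.6) = -7.14 - (15.48) = -22.62

41.3400 - 22.6200i


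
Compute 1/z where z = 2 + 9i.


|z|^2 = 4+81 = 85
1/z = (2 - 9i)/85

1/z = 0.0235 - 0.1059i


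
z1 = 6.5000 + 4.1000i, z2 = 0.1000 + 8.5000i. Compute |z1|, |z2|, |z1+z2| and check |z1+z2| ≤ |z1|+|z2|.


|z1| = sqrt(6.5^2 + 4.1^2) = sqrt(59.06) = 7.6851
|z2| = sqrt(0.1^2 + 8.5^2) = sqrt(72.26) = 8.5006
z1+z2 = 6.6000 + 12.6000i
|z1+z2| = sqrt(202.32) = 14.2239
|z1|+|z2| = 7.6851 + 8.5006 = 16.1857

|z1+z2| = 14.2239 ≤ |z1|+|z2| = 16.1857 (verified)


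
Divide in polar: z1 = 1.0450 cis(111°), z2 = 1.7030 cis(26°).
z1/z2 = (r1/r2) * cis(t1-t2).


r = 1.0450 / 1.7030 = 0.6136
theta = 111° - 26° = 85° = 85° (mod 360)

0.6136 cis(85°)


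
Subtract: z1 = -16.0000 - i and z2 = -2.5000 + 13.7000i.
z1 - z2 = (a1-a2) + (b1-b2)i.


Real: -16 + 2.5 = -13.5
Imag: -1 - 13.7 = -14.7

-13.5000 - 14.7000i


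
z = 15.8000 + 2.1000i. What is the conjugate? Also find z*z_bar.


z_bar = 15.8000 - 2.1000i
z*z_bar = 15.8^2 + 2.1^2 = 249.64 + 4.41 = 254.05

z_bar = 15.8000 - 2.1000i, z*z_bar = 254.05


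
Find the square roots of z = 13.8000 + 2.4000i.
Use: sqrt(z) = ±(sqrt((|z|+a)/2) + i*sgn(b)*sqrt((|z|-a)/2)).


|z| = sqrt(190.44+5.76) = 14.0071
sqrt((|z|+a)/2) = sqrt((14.0071+13.8)/2) = sqrt(13.9036) = 3.7287
sqrt((|z|-a)/2) = sqrt((14.0071-13.8)/2) = sqrt(0.1036) = 0.3218

±(3.7287 + 0.3218i) i.e. 3.7287 + 0.3218i and -3.7287 - 0.3218i


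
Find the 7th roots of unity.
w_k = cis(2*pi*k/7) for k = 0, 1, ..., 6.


The 7th roots of unity are cis(360k/7°) for k=0..6
Angle step = 360/7 = 51.4286°
Primitive root: cis(51.4286°)
Primitive root = 0.6235 + 0.7818i

7 roots at angles: 0°, 51.4286°, 102.8571°, 154.2857°, 205.7143°, 257.1429°, 308.5714°


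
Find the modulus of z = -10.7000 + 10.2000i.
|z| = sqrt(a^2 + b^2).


|z| = sqrt((-10.7)^2 + 10.2^2) = sqrt(114.49 + 104.04) = sqrt(218.53) = 14.7828

|z| = 14.7828


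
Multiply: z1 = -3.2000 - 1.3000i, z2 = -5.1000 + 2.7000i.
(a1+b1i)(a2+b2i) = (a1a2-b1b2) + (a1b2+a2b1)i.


Real = -3.2*(-5.1) - (-1.3)*2.7 = 16.32 - (-3.51) = 19.83
Imag = -3.2*2.7 - (5.1)*(-1.3) = -8.64 + 6.63 = -2.01

19.8300 - 2.0100i


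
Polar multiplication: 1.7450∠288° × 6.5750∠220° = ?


r = 1.7450 * 6.5750 = 11.4734
theta = 288° + 220° = 508° = 148° (mod 360)

11.4734 cis(148°)


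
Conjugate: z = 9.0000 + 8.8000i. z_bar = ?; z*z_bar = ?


z_bar = 9.0000 - 8.8000i
z*z_bar = 9^2 + 8.8^2 = 81 + 77.44 = 158.44

z_bar = 9.0000 - 8.8000i, z*z_bar = 158.44


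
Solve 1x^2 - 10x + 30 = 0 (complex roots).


disc = (-10)^2 - 4*1*30 = 100 - 120 = -20
sqrt(|disc|) = sqrt(20) = 4.4721
Real part = 10/(2*1) = 5.0000
Imag part = 4.4721/(2*1) = 2.2361

5.0000 ± 2.2361i


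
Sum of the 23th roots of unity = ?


The sum of all 23th roots of unity is 0.
Geometric series: (1 - w^23)/(1 - w) = (1-1)/(1-w) = 0 since w^23 = 1, w ≠ 1.
Alternatively: coefficient of z^22 in z^23 - 1 is 0.

0


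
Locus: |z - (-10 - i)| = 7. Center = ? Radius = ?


|z - z0| = r is a circle with center z0 and radius r.
Center = (-10, -1), radius = 7

Circle with center (-10, -1) and radius 7


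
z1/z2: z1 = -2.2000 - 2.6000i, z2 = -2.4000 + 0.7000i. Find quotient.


Conjugate of z2 = -2.4000 - 0.7000i
Numerator: (-2.2000 - 2.6000i)(-2.4000 - 0.7000i) = 3.4600 + 7.7800i
Denominator: (-2.4)^2 + 0.7^2 = 6.25
Result = (3.4600 + 7.7800i)/6.25

0.5536 + 1.2448i


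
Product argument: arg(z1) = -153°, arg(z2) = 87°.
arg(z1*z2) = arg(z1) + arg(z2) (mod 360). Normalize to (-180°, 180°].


arg(z1*z2) = -153° + 87° = -66°
Normalized to (-180°, 180°]: -66°

-66°


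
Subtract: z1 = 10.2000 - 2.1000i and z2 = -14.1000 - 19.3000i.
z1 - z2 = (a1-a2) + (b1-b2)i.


Real: 10.2 + 14.1 = 24.3
Imag: -2.1 + 19.3 = 17.2

24.3000 + 17.2000i


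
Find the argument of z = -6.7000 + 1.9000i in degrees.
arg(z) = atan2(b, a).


Re = -6.7, Im = 1.9
arg = atan2(1.9, -6.7) = 164.1676 degrees

arg(z) = 164.1676 degrees


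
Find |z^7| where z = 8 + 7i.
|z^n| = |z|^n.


|z| = sqrt(64+49) = sqrt(113) = 10.6301
|z^7| = |z|^7 = (sqrt(113))^7 = 113^3 * sqrt(113) = 1442897*sqrt(113)

|z^7| = 1442897*sqrt(113) ≈ 15338205.5028


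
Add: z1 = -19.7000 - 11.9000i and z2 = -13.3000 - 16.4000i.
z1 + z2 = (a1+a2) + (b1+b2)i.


Real: -19.7 - 13.3 = -33
Imag: -11.9 - 16.4 = -28.3

-33.0000 - 28.3000i


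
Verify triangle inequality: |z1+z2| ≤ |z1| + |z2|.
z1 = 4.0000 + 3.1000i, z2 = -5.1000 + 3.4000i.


|z1| = sqrt(4^2 + 3.1^2) = sqrt(25.61) = 5.0606
|z2| = sqrt((-5.1)^2 + 3.4^2) = sqrt(37.57) = 6.1294
z1+z2 = -1.1000 + 6.5000i
|z1+z2| = sqrt(43.46) = 6.5924
|z1|+|z2| = 5.0606 + 6.1294 = 11.1900

|z1+z2| = 6.5924 ≤ |z1|+|z2| = 11.1900 (verified)


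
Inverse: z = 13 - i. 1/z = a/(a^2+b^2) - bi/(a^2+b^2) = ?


|z|^2 = 169+1 = 170
1/z = (13 + 1i)/170

1/z = 0.0765 + 0.0059i


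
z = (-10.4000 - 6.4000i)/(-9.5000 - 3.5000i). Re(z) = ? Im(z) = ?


Multiply by conjugate: (-10.4000 - 6.4000i)(-9.5000 + 3.5000i) / ((-9.5)^2 + (-3.5)^2)
Numerator real = -10.4*(-9.5) - (6.4)*(-3.5) = 121.2
Numerator imag = -6.4*(-9.5) - (-10.4)*(-3.5) = 24.4
Denominator = 102.5
Re(z) = 121.2/102.5 = 1.1824
Im(z) = 24.4/102.5 = 0.2380

Re(z) = 1.1824, Im(z) = 0.2380


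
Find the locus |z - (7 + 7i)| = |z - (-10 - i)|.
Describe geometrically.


Equal distances means the locus is the perpendicular bisector of z1 and z2.
Midpoint = ((7+(-10))/2, (7+(-1))/2) = (-1.5000, 3.0000)

Perpendicular bisector through (-1.5000, 3.0000)


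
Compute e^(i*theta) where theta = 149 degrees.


cos(149°) = -0.8572
sin(149°) = 0.5150

e^(i*149°) = -0.8572 + 0.5150i


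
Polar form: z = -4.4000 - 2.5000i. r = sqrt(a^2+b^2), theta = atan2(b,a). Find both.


r = sqrt(19.36+6.25) = sqrt(25.61) = 5.0606
theta = atan2(-2.5, -4.4) = -150.3955 degrees

r = 5.0606, theta = -150.3955 degrees


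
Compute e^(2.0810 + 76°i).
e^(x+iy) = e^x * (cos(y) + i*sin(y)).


e^2.0810 = 8.0125
cos(76°) = 0.24192
sin(76°) = 0.9703
Real = 8.0125*0.24192 = 1.9384
Imag = 8.0125*0.9703 = 7.7745

1.9384 + 7.7745i


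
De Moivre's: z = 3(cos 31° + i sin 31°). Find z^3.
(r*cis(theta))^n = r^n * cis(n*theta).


r^3 = 3^3 = 27
n*theta = 3*31° = 93° = 93° (mod 360)
a = 27*cos(93°) = -1.4131
b = 27*sin(93°) = 26.9630

27 cis(93°) = -1.4131 + 26.9630i


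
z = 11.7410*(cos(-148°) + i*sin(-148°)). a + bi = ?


a = 11.7410*cos(-148°) = 11.7410*(-0.848048) = -9.9569
b = 11.7410*sin(-148°) = 11.7410*(-0.52992) = -6.2218

-9.9569 - 6.2218i


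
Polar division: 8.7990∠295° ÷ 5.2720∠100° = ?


r = 8.7990 / 5.2720 = 1.6690
theta = 295° - 100° = 195° = 195° (mod 360)

1.6690 cis(195°)


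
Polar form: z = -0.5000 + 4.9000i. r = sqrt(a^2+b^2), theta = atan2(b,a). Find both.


r = sqrt(0.25+24.01) = sqrt(24.26) = 4.9254
theta = atan2(4.9, -0.5) = 95.8263 degrees

r = 4.9254, theta = 95.8263 degrees


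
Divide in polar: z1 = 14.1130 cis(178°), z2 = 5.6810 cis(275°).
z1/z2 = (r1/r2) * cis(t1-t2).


r = 14.1130 / 5.6810 = 2.4842
theta = 178° - 275° = -97° = 263° (mod 360)

2.4842 cis(263°)


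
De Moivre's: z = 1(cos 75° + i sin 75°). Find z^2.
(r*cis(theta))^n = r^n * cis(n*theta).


r^2 = 1^2 = 1
n*theta = 2*75° = 150° = 150° (mod 360)
a = 1*cos(150°) = -0.8660
b = 1*sin(150°) = 0.5000

1 cis(150°) = -0.8660 + 0.5000i


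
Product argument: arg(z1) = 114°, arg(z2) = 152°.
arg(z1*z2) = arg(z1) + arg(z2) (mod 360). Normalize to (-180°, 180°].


arg(z1*z2) = 114° + 152° = 266°
Normalized to (-180°, 180°]: -94°

-94°


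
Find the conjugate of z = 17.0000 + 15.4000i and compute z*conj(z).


z_bar = 17.0000 - 15.4000i
z*z_bar = 17^2 + 15.4^2 = 289 + 237.16 = 526.16

z_bar = 17.0000 - 15.4000i, z*z_bar = 526.16


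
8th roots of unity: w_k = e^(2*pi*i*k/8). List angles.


The 8th roots of unity are cis(360k/8°) for k=0..7
Angle step = 360/8 = 45°
Primitive root: cis(45°)
Primitive root = 0.7071 + 0.7071i

8 roots at angles: 0°, 45°, 90°, 135°, 180°, 225°, 270°, 315°


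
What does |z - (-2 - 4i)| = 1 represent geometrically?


|z - z0| = r is a circle with center z0 and radius r.
Center = (-2, -4), radius = 1

Circle with center (-2, -4) and radius 1


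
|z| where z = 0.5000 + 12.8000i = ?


|z| = sqrt(0.5^2 + 12.8^2) = sqrt(0.25 + 163.84) = sqrt(164.09) = 12.8098

|z| = 12.8098


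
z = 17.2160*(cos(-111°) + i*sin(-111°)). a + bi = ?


a = 17.2160*cos(-111°) = 17.2160*(-0.35837) = -6.1697
b = 17.2160*sin(-111°) = 17.2160*(-0.93358) = -16.0725

-6.1697 - 16.0725i


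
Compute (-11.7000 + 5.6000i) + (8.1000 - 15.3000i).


Real: -11.7 + 8.1 = -3.6
Imag: 5.6 - 15.3 = -9.7

-3.6000 - 9.7000i


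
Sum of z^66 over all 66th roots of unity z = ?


The roots are w_k = w^k with w = e^(2*pi*i/66), and (w^k)^66 = (w^66)^k.
So S = 1 + u + u^2 + ... + u^(65) with u = w^66.
66 = 1*66 + 0, so 66 is a multiple of 66 and u = (w^66)^1 = 1.
Every one of the 66 terms equals 1: S = 66

S = 66


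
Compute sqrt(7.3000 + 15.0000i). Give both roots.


|z| = sqrt(53.29+225) = 16.6820
sqrt((|z|+a)/2) = sqrt((16.6820+7.3)/2) = sqrt(11.9910) = 3.4628
sqrt((|z|-a)/2) = sqrt((16.6820-7.3)/2) = sqrt(4.6910) = 2.1659

±(3.4628 + 2.1659i) i.e. 3.4628 + 2.1659i and -3.4628 - 2.1659i


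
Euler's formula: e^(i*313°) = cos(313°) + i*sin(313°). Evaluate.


cos(313°) = 0.6820
sin(313°) = -0.7314

e^(i*313°) = 0.6820 - 0.7314i


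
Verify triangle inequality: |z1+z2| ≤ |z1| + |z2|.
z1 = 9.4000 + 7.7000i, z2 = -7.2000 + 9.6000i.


|z1| = sqrt(9.4^2 + 7.7^2) = sqrt(147.65) = 12.1511
|z2| = sqrt((-7.2)^2 + 9.6^2) = sqrt(144) = 12.0000
z1+z2 = 2.2000 + 17.3000i
|z1+z2| = sqrt(304.13) = 17.4393
|z1|+|z2| = 12.1511 + 12.0000 = 24.1511

|z1+z2| = 17.4393 ≤ |z1|+|z2| = 24.1511 (verified)


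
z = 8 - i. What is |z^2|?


|z| = sqrt(64+1) = sqrt(65) = 8.0623
|z^2| = |z|^2 = (sqrt(65))^2 = 65

|z^2| = 65


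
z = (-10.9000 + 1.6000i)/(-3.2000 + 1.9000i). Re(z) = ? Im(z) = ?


Multiply by conjugate: (-10.9000 + 1.6000i)(-3.2000 - 1.9000i) / ((-3.2)^2 + 1.9^2)
Numerator real = -10.9*(-3.2) + 1.6*1.9 = 37.92
Numerator imag = 1.6*(-3.2) - (-10.9)*1.9 = 15.59
Denominator = 13.85
Re(z) = 37.92/13.85 = 2.7379
Im(z) = 15.59/13.85 = 1.1256

Re(z) = 2.7379, Im(z) = 1.1256


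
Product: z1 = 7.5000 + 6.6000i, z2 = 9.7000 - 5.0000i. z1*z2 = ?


Real = 7.5*9.7 - 6.6*(-5) = 72.75 - (-33) = 105.75
Imag = 7.5*(-5) + 9.7*6.6 = -37.5 + 64.02 = 26.52

105.7500 + 26.5200i


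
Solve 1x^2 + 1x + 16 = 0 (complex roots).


disc = 1^2 - 4*1*16 = 1 - 64 = -63
sqrt(|disc|) = sqrt(63) = 7.9373
Real part = -1/(2*1) = -0.5000
Imag part = 7.9373/(2*1) = 3.9686

-0.5000 ± 3.9686i


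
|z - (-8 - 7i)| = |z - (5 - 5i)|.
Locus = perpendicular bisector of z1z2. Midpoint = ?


Equal distances means the locus is the perpendicular bisector of z1 and z2.
Midpoint = ((-8+5)/2, (-7+(-5))/2) = (-1.5000, -6.0000)

Perpendicular bisector through (-1.5000, -6.0000)


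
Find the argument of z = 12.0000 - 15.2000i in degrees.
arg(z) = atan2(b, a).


Re = 12, Im = -15.2
arg = atan2(-15.2, 12) = -51.7098 degrees

arg(z) = -51.7098 degrees


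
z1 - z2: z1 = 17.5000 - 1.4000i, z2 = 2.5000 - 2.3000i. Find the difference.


Real: 17.5 - 2.5 = 15
Imag: -1.4 + 2.3 = 0.9

15.0000 + 0.9000i


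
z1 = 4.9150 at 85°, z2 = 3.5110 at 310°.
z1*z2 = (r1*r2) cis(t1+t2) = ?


r = 4.9150 * 3.5110 = 17.2566
theta = 85° + 310° = 395° = 35° (mod 360)

17.2566 cis(35°)


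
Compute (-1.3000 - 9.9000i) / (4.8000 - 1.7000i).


Conjugate of z2 = 4.8000 + 1.7000i
Numerator: (-1.3000 - 9.9000i)(4.8000 + 1.7000i) = 10.5900 - 49.7300i
Denominator: 4.8^2 + (-1.7)^2 = 25.93
Result = (10.5900 - 49.7300i)/25.93

0.4084 - 1.9179i


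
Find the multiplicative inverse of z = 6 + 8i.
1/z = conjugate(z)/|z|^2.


|z|^2 = 36+64 = 100
1/z = (6 - 8i)/100

1/z = 0.0600 - 0.0800i


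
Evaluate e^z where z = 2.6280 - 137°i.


e^2.6280 = 13.8461
cos(-137°) = -0.731354
sin(-137°) = -0.682
Real = 13.8461*(-0.731354) = -10.1264
Imag = 13.8461*(-0.682) = -9.4430

-10.1264 - 9.4430i


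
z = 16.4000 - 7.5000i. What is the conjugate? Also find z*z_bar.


z_bar = 16.4000 + 7.5000i
z*z_bar = 16.4^2 + (-7.5)^2 = 268.96 + 56.25 = 325.21

z_bar = 16.4000 + 7.5000i, z*z_bar = 325.21


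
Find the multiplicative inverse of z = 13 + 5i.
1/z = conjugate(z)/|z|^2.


|z|^2 = 169+25 = 194
1/z = (13 - 5i)/194

1/z = 0.0670 - 0.0258i


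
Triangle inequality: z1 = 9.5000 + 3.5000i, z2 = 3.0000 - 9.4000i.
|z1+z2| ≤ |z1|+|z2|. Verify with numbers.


|z1| = sqrt(9.5^2 + 3.5^2) = sqrt(102.5) = 10.1242
|z2| = sqrt(3^2 + (-9.4)^2) = sqrt(97.36) = 9.8671
z1+z2 = 12.5000 - 5.9000i
|z1+z2| = sqrt(191.06) = 13.8224
|z1|+|z2| = 10.1242 + 9.8671 = 19.9913

|z1+z2| = 13.8224 ≤ |z1|+|z2| = 19.9913 (verified)


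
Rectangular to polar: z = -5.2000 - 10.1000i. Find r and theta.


r = sqrt(27.04+102.01) = sqrt(129.05) = 11.3600
theta = atan2(-10.1, -5.2) = -117.2417 degrees

r = 11.3600, theta = -117.2417 degrees


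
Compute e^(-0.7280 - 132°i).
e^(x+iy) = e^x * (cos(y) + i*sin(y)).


e^-0.7280 = 0.4829
cos(-132°) = -0.6691
sin(-132°) = -0.7431
Real = 0.4829*(-0.6691) = -0.3231
Imag = 0.4829*(-0.7431) = -0.3588

-0.3231 - 0.3588i


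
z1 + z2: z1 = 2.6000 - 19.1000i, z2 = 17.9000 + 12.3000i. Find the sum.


Real: 2.6 + 17.9 = 20.5
Imag: -19.1 + 12.3 = -6.8

20.5000 - 6.8000i


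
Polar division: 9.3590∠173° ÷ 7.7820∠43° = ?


r = 9.3590 / 7.7820 = 1.2026
theta = 173° - 43° = 130° = 130° (mod 360)

1.2026 cis(130°)


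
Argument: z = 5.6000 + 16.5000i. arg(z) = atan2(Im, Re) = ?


Re = 5.6, Im = 16.5
arg = atan2(16.5, 5.6) = 71.2531 degrees

arg(z) = 71.2531 degrees


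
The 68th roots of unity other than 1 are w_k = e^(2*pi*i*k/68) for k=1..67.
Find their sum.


With w = e^(2*pi*i/68), all 68 of the 68th roots of unity w^0 = 1, w, ..., w^(67) sum to 0: 1 + w + ... + w^(67) = (1 - w^68)/(1 - w) = 0 since w^68 = 1, w ≠ 1.
Removing the root 1: w + w^2 + ... + w^(67) = 0 - 1 = -1

Sum = -1


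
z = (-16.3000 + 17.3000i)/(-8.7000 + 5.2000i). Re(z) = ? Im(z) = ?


Multiply by conjugate: (-16.3000 + 17.3000i)(-8.7000 - 5.2000i) / ((-8.7)^2 + 5.2^2)
Numerator real = -16.3*(-8.7) + 17.3*5.2 = 231.77
Numerator imag = 17.3*(-8.7) - (-16.3)*5.2 = -65.75
Denominator = 102.73
Re(z) = 231.77/102.73 = 2.2561
Im(z) = -65.75/102.73 = -0.6400

Re(z) = 2.2561, Im(z) = -0.6400


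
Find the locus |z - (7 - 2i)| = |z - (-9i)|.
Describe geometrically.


Equal distances means the locus is the perpendicular bisector of z1 and z2.
Midpoint = ((7+0)/2, (-2+(-9))/2) = (3.5000, -5.5000)

Perpendicular bisector through (3.5000, -5.5000)


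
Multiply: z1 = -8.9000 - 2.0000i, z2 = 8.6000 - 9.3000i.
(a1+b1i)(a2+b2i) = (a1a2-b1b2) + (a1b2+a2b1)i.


Real = -8.9*8.6 - (-2)*(-9.3) = -76.54 - 18.6 = -95.14
Imag = -8.9*(-9.3) + 8.6*(-2) = 82.77 - (17.2) = 65.57

-95.1400 + 65.5700i


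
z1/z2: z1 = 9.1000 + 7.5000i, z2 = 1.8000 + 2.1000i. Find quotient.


Conjugate of z2 = 1.8000 - 2.1000i
Numerator: (9.1000 + 7.5000i)(1.8000 - 2.1000i) = 32.1300 - 5.6100i
Denominator: 1.8^2 + 2.1^2 = 7.65
Result = (32.1300 - 5.6100i)/7.65

4.2000 - 0.7333i


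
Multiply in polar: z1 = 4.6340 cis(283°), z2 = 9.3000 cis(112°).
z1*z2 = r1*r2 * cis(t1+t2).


r = 4.6340 * 9.3000 = 43.0962
theta = 283° + 112° = 395° = 35° (mod 360)

43.0962 cis(35°)


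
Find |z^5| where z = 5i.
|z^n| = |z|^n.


|z| = sqrt(0+25) = sqrt(25) = 5
|z^5| = |z|^5 = 5^5 = 3125

|z^5| = 3125


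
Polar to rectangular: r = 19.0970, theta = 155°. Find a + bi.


a = 19.0970*cos(155°) = 19.0970*(-0.90631) = -17.3078
b = 19.0970*sin(155°) = 19.0970*0.422618 = 8.0707

-17.3078 + 8.0707i


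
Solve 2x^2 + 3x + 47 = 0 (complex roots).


disc = 3^2 - 4*2*47 = 9 - 376 = -367
sqrt(|disc|) = sqrt(367) = 19.1572
Real part = -3/(2*2) = -0.7500
Imag part = 19.1572/(2*2) = 4.7893

-0.7500 ± 4.7893i


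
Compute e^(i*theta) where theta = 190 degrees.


cos(190°) = -0.9848
sin(190°) = -0.1736

e^(i*190°) = -0.9848 - 0.1736i


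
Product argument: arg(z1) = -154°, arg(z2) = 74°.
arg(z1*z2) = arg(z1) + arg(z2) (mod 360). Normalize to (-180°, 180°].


arg(z1*z2) = -154° + 74° = -80°
Normalized to (-180°, 180°]: -80°

-80°


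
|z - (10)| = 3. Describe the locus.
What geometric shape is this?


|z - z0| = r is a circle with center z0 and radius r.
Center = (10, 0), radius = 3

Circle with center (10, 0) and radius 3


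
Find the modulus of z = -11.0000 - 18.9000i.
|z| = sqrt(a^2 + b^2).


|z| = sqrt((-11)^2 + (-18.9)^2) = sqrt(121 + 357.21) = sqrt(478.21) = 21.8680

|z| = 21.8680


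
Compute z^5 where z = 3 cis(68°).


r^5 = 3^5 = 243
n*theta = 5*68° = 340° = 340° (mod 360)
a = 243*cos(340°) = 228.3453
b = 243*sin(340°) = -83.1109

243 cis(340°) = 228.3453 - 83.1109i


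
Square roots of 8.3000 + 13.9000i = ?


|z| = sqrt(68.89+193.21) = 16.1895
sqrt((|z|+a)/2) = sqrt((16.1895+8.3)/2) = sqrt(12.2448) = 3.4993
sqrt((|z|-a)/2) = sqrt((16.1895-8.3)/2) = sqrt(3.9448) = 1.9861

±(3.4993 + 1.9861i) i.e. 3.4993 + 1.9861i and -3.4993 - 1.9861i


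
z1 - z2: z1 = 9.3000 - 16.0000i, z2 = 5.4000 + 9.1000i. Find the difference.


Real: 9.3 - 5.4 = 3.9
Imag: -16 - 9.1 = -25.1

3.9000 - 25.1000i


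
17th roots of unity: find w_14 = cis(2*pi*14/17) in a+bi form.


Angle = 360*14/17 = 296.4706°
a = cos(296.4706°) = 0.4457
b = sin(296.4706°) = -0.8952

0.4457 - 0.8952i


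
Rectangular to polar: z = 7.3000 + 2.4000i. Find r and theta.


r = sqrt(53.29+5.76) = sqrt(59.05) = 7.6844
theta = atan2(2.4, 7.3) = 18.1992 degrees

r = 7.6844, theta = 18.1992 degrees


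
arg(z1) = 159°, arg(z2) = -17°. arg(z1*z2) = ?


arg(z1*z2) = 159° - 17° = 142°
Normalized to (-180°, 180°]: 142°

142°


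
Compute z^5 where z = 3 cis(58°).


r^5 = 3^5 = 243
n*theta = 5*58° = 290° = 290° (mod 360)
a = 243*cos(290°) = 83.1109
b = 243*sin(290°) = -228.3453

243 cis(290°) = 83.1109 - 228.3453i


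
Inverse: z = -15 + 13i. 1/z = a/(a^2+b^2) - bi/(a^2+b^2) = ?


|z|^2 = 225+169 = 394
1/z = (-15 - 13i)/394

1/z = -0.0381 - 0.0330i


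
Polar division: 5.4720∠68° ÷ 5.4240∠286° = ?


r = 5.4720 / 5.4240 = 1.0088
theta = 68° - 286° = -218° = 142° (mod 360)

1.0088 cis(142°)


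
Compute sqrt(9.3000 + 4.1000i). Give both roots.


|z| = sqrt(86.49+16.81) = 10.1637
sqrt((|z|+a)/2) = sqrt((10.1637+9.3)/2) = sqrt(9.7318) = 3.1196
sqrt((|z|-a)/2) = sqrt((10.1637-9.3)/2) = sqrt(0.4318) = 0.6571

±(3.1196 + 0.6571i) i.e. 3.1196 + 0.6571i and -3.1196 - 0.6571i


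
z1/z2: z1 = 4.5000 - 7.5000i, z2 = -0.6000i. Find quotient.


Conjugate of z2 = 0.6000i
Numerator: (4.5000 - 7.5000i)(0.6000i) = 4.5000 + 2.7000i
Denominator: 0^2 + (-0.6)^2 = 0.36
Result = (4.5000 + 2.7000i)/0.36

12.5000 + 7.5000i


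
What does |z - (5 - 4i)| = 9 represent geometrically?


|z - z0| = r is a circle with center z0 and radius r.
Center = (5, -4), radius = 9

Circle with center (5, -4) and radius 9


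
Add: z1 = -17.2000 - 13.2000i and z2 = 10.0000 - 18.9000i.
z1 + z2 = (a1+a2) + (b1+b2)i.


Real: -17.2 + 10 = -7.2
Imag: -13.2 - 18.9 = -32.1

-7.2000 - 32.1000i


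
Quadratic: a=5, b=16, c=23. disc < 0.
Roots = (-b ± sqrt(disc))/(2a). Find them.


disc = 16^2 - 4*5*23 = 256 - 460 = -204
sqrt(|disc|) = sqrt(204) = 14.2829
Real part = -16/(2*5) = -1.6000
Imag part = 14.2829/(2*5) = 1.4283

-1.6000 ± 1.4283i


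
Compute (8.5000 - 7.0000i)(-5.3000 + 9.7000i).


Real = 8.5*(-5.3) - (-7)*9.7 = -45.05 - (-67.9) = 22.85
Imag = 8.5*9.7 - (5.3)*(-7) = 82.45 + 37.1 = 119.55

22.8500 + 119.5500i


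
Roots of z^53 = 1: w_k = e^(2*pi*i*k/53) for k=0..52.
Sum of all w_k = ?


The sum of all 53th roots of unity is 0.
Geometric series: (1 - w^53)/(1 - w) = (1-1)/(1-w) = 0 since w^53 = 1, w ≠ 1.
Alternatively: coefficient of z^52 in z^53 - 1 is 0.

0


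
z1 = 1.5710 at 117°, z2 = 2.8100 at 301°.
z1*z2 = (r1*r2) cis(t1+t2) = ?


r = 1.5710 * 2.8100 = 4.4145
theta = 117° + 301° = 418° = 58° (mod 360)

4.4145 cis(58°)


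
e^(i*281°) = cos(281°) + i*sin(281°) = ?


cos(281°) = 0.1908
sin(281°) = -0.9816

e^(i*281°) = 0.1908 - 0.9816i


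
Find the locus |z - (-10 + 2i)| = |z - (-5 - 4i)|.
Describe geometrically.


Equal distances means the locus is the perpendicular bisector of z1 and z2.
Midpoint = ((-10+(-5))/2, (2+(-4))/2) = (-7.5000, -1.0000)

Perpendicular bisector through (-7.5000, -1.0000)


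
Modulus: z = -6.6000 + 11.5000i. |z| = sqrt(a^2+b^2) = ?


|z| = sqrt((-6.6)^2 + 11.5^2) = sqrt(43.56 + 132.25) = sqrt(175.81) = 13.2593

|z| = 13.2593


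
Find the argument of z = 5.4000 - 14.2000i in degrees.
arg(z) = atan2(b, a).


Re = 5.4, Im = -14.2
arg = atan2(-14.2, 5.4) = -69.1791 degrees

arg(z) = -69.1791 degrees


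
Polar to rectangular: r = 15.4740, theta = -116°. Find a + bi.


a = 15.4740*cos(-116°) = 15.4740*(-0.438371) = -6.7834
b = 15.4740*sin(-116°) = 15.4740*(-0.89879) = -13.9079

-6.7834 - 13.9079i


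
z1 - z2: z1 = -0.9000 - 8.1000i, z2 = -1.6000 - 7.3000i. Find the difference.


Real: -0.9 + 1.6 = 0.7
Imag: -8.1 + 7.3 = -0.8

0.7000 - 0.8000i


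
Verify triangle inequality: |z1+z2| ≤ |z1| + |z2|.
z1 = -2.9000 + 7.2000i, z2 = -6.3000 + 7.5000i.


|z1| = sqrt((-2.9)^2 + 7.2^2) = sqrt(60.25) = 7.7621
|z2| = sqrt((-6.3)^2 + 7.5^2) = sqrt(95.94) = 9.7949
z1+z2 = -9.2000 + 14.7000i
|z1+z2| = sqrt(300.73) = 17.3416
|z1|+|z2| = 7.7621 + 9.7949 = 17.5570

|z1+z2| = 17.3416 ≤ |z1|+|z2| = 17.5570 (verified)


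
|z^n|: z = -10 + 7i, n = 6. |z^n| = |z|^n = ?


|z| = sqrt(100+49) = sqrt(149) = 12.2066
|z^6| = |z|^6 = (sqrt(149))^6 = 149^3 = 3307949

|z^6| = 3307949


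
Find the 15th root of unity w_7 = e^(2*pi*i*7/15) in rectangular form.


Angle = 360*7/15 = 168°
a = cos(168°) = -0.9781
b = sin(168°) = 0.2079

-0.9781 + 0.2079i


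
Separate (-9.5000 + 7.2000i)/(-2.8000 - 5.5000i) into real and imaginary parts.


Multiply by conjugate: (-9.5000 + 7.2000i)(-2.8000 + 5.5000i) / ((-2.8)^2 + (-5.5)^2)
Numerator real = -9.5*(-2.8) + 7.2*(-5.5) = -13
Numerator imag = 7.2*(-2.8) - (-9.5)*(-5.5) = -72.41
Denominator = 38.09
Re(z) = -13/38.09 = -0.3413
Im(z) = -72.41/38.09 = -1.9010

Re(z) = -0.3413, Im(z) = -1.9010


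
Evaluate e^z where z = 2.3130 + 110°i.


e^2.3130 = 10.1047
cos(110°) = -0.34202
sin(110°) = 0.93969
Real = 10.1047*(-0.34202) = -3.4560
Imag = 10.1047*0.93969 = 9.4953

-3.4560 + 9.4953i


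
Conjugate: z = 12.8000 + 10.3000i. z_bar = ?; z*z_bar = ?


z_bar = 12.8000 - 10.3000i
z*z_bar = 12.8^2 + 10.3^2 = 163.84 + 106.09 = 269.93

z_bar = 12.8000 - 10.3000i, z*z_bar = 269.93


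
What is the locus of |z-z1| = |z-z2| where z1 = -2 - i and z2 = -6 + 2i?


Equal distances means the locus is the perpendicular bisector of z1 and z2.
Midpoint = ((-2+(-6))/2, (-1+2)/2) = (-4.0000, 0.5000)

Perpendicular bisector through (-4.0000, 0.5000)


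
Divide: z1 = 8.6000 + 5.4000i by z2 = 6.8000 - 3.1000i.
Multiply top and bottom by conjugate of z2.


Conjugate of z2 = 6.8000 + 3.1000i
Numerator: (8.6000 + 5.4000i)(6.8000 + 3.1000i) = 41.7400 + 63.3800i
Denominator: 6.8^2 + (-3.1)^2 = 55.85
Result = (41.7400 + 63.3800i)/55.85

0.7474 + 1.1348i


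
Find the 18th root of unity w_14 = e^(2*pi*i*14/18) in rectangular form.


Angle = 360*14/18 = 280°
a = cos(280°) = 0.1736
b = sin(280°) = -0.9848

0.1736 - 0.9848i


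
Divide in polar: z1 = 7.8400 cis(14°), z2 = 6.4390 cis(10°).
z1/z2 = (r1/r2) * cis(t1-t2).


r = 7.8400 / 6.4390 = 1.2176
theta = 14° - 10° = 4° = 4° (mod 360)

1.2176 cis(4°)


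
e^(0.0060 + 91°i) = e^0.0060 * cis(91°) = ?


e^0.0060 = 1.00602
cos(91°) = -0.0175
sin(91°) = 0.99985
Real = 1.00602*(-0.0175) = -0.0176
Imag = 1.00602*0.99985 = 1.0059

-0.0176 + 1.0059i


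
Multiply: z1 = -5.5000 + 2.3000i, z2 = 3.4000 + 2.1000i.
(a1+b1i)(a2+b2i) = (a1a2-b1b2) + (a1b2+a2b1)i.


Real = -5.5*3.4 - 2.3*2.1 = -18.7 - 4.83 = -23.53
Imag = -5.5*2.1 + 3.4*2.3 = -11.55 + 7.82 = -3.73

-23.5300 - 3.7300i


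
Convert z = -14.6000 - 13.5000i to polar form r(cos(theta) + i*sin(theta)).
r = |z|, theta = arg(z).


r = sqrt(213.16+182.25) = sqrt(395.41) = 19.8849
theta = atan2(-13.5, -14.6) = -137.2418 degrees

r = 19.8849, theta = -137.2418 degrees


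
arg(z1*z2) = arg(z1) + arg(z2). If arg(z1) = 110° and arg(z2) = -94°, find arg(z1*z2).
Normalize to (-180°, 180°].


arg(z1*z2) = 110° - 94° = 16°
Normalized to (-180°, 180°]: 16°

16°


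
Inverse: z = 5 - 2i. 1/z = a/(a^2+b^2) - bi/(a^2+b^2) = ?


|z|^2 = 25+4 = 29
1/z = (5 + 2i)/29

1/z = 0.1724 + 0.0690i


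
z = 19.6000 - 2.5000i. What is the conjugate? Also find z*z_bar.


z_bar = 19.6000 + 2.5000i
z*z_bar = 19.6^2 + (-2.5)^2 = 384.16 + 6.25 = 390.41

z_bar = 19.6000 + 2.5000i, z*z_bar = 390.41


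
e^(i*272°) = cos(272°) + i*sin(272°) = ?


cos(272°) = 0.0349
sin(272°) = -0.9994

e^(i*272°) = 0.0349 - 0.9994i


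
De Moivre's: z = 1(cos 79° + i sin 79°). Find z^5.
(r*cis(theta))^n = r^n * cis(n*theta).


r^5 = 1^5 = 1
n*theta = 5*79° = 395° = 35° (mod 360)
a = 1*cos(35°) = 0.8192
b = 1*sin(35°) = 0.5736

1 cis(35°) = 0.8192 + 0.5736i


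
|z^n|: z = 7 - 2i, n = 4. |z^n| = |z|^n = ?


|z| = sqrt(49+4) = sqrt(53) = 7.2801
|z^4| = |z|^4 = (sqrt(53))^4 = 53^2 = 2809

|z^4| = 2809


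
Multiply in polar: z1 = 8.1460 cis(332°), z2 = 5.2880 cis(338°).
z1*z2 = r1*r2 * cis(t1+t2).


r = 8.1460 * 5.2880 = 43.0760
theta = 332° + 338° = 670° = 310° (mod 360)

43.0760 cis(310°)
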